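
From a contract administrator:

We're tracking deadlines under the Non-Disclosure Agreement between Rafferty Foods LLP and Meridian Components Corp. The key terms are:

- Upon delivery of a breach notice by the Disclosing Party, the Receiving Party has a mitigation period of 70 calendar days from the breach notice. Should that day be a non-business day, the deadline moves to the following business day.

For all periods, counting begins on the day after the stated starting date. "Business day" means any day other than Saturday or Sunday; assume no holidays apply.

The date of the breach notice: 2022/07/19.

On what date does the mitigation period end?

2022/09/27

Adding 70 calendar days to 2022/07/19 gives 2022/09/27, which is the last day of the mitigation period. 2022/09/27 is a Tuesday, so no roll-forward applies.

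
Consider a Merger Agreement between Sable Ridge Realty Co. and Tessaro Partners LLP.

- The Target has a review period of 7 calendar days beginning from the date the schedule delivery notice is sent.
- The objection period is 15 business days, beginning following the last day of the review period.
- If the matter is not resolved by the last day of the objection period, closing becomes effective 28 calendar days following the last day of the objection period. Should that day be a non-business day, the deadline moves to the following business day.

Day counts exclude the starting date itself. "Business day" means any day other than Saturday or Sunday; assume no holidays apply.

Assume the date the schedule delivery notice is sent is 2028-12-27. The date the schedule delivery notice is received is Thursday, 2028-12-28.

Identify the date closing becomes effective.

Adding 7 calendar days to 2028-12-27 gives 2029-01-03, which is the last day of the review period.
The last day of the objection period: 15 business days after Wednesday, 2029-01-03, skipping weekends — Jan 4, Jan 5, Jan 8, Jan 9, …, Jan 22, Jan 23, Jan 24 — lands on Wednesday, 2029-01-24.
The date closing becomes effective: 2029-01-24 + 28 days = 2029-02-21. 2029-02-21 is a Wednesday, so no roll-forward applies.

2029-02-21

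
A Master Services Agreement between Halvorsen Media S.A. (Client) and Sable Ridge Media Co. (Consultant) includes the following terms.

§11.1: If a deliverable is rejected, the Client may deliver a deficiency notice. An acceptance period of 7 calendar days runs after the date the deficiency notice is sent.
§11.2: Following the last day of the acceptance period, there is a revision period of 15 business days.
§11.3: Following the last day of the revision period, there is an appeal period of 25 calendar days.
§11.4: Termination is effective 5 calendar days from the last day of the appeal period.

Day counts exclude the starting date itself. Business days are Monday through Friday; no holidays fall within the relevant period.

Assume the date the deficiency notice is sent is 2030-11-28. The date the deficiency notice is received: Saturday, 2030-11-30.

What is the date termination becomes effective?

2031-01-25

The last day of the acceptance period: 2030-11-28 + 7 days = 2030-12-05.
The last day of the revision period: 15 business days after Thursday, 2030-12-05, skipping weekends — Dec 6, Dec 9, Dec 10, Dec 11, …, Dec 24, Dec 25, Dec 26 — lands on Thursday, 2030-12-26.
Adding 25 calendar days to 2030-12-26 gives 2031-01-20, which is the last day of the appeal period.
The date termination becomes effective: 2031-01-20 + 5 days = 2031-01-25.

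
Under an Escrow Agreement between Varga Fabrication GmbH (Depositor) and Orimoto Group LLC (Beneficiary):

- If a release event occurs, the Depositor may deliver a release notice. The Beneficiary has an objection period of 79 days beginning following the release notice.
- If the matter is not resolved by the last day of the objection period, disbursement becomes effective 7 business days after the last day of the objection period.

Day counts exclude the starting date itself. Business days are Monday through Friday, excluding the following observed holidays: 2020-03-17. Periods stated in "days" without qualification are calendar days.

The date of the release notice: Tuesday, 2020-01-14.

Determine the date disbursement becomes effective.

2020-04-13

The last day of the objection period: 2020-01-14 + 79 days = 2020-04-02.
The date disbursement becomes effective: 7 business days after Thursday, 2020-04-02, skipping weekends — Apr 3, Apr 6, Apr 7, Apr 8, Apr 9, Apr 10, Apr 13 — lands on Monday, 2020-04-13.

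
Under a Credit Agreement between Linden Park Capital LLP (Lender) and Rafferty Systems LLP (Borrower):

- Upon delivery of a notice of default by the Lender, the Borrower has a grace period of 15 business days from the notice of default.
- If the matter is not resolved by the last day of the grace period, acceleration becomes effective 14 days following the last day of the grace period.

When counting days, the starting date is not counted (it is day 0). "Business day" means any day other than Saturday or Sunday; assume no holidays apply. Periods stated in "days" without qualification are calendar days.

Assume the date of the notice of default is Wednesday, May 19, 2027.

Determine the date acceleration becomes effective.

From Wednesday, May 19, 2027, 15 business days (May 20, May 21, May 24, May 25, …, Jun 7, Jun 8, Jun 9, skipping weekends) brings us to Wednesday, Jun 9, 2027, which is the last day of the grace period.
The date acceleration becomes effective: Jun 9, 2027 + 14 days = Jun 23, 2027.

Jun 23, 2027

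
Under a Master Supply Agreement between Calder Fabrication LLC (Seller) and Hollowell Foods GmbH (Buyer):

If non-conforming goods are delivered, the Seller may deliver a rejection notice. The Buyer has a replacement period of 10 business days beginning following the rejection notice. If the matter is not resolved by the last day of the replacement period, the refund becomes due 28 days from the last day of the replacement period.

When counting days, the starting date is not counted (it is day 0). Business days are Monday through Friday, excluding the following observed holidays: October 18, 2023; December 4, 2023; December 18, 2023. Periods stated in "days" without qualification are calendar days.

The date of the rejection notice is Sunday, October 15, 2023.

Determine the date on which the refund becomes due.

November 27, 2023

From Sunday, October 15, 2023, 10 business days (Oct 16, Oct 17, Oct 19, Oct 20, Oct 23, Oct 24, Oct 25, Oct 26, Oct 27, Oct 30, skipping weekends and the listed holiday on Oct 18) brings us to Monday, October 30, 2023, which is the last day of the replacement period.
The date on which the refund becomes due: October 30, 2023 + 28 days = November 27, 2023.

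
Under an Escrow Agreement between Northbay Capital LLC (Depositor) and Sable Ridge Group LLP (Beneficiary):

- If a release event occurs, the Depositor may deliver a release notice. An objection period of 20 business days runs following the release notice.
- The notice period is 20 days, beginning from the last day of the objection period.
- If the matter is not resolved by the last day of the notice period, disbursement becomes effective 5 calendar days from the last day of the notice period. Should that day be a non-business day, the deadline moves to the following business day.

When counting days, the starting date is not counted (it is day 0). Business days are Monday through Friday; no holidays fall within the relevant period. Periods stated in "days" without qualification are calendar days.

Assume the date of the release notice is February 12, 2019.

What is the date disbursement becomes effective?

April 8, 2019

The last day of the objection period: 20 business days after Tuesday, February 12, 2019, skipping weekends — Feb 13, Feb 14, Feb 15, Feb 18, …, Mar 8, Mar 11, Mar 12 — lands on Tuesday, March 12, 2019.
The last day of the notice period: March 12, 2019 + 20 days = April 1, 2019.
The date disbursement becomes effective: 5 calendar days after April 1, 2019 is April 6, 2019. That falls on a Saturday, so it rolls to the next business day, Monday, April 8, 2019.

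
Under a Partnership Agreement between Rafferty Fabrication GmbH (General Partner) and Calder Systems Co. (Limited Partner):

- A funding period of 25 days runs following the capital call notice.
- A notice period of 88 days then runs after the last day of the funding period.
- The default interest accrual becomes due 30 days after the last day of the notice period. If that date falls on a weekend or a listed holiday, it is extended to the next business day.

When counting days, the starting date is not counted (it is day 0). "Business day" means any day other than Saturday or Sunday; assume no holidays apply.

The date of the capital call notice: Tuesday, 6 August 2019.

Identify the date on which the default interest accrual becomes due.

The last day of the funding period: 25 calendar days after 6 August 2019 is 31 August 2019.
Adding 88 calendar days to 31 August 2019 gives 27 November 2019, which is the last day of the notice period.
The date on which the default interest accrual becomes due: 27 November 2019 + 30 days = 27 December 2019. 27 December 2019 is a Friday, so no roll-forward applies.

27 December 2019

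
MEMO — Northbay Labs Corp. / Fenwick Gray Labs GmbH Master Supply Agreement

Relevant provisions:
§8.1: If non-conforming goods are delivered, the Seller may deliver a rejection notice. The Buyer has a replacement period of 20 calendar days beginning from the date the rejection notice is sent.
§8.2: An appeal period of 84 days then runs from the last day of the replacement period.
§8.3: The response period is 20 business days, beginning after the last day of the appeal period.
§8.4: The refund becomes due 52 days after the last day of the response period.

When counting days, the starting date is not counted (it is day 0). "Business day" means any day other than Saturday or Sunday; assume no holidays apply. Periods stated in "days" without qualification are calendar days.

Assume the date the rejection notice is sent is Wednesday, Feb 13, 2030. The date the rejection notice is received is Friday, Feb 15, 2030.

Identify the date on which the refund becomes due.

The last day of the replacement period: 20 calendar days after Feb 13, 2030 is Mar 5, 2030.
The last day of the appeal period: Mar 5, 2030 + 84 days = May 28, 2030.
The last day of the response period: counting 20 business days from Tuesday, May 28, 2030 (May 29, May 30, May 31, Jun 3, …, Jun 21, Jun 24, Jun 25, skipping weekends) reaches Tuesday, Jun 25, 2030.
The date on which the refund becomes due: Jun 25, 2030 + 52 days = Aug 16, 2030.

Aug 16, 2030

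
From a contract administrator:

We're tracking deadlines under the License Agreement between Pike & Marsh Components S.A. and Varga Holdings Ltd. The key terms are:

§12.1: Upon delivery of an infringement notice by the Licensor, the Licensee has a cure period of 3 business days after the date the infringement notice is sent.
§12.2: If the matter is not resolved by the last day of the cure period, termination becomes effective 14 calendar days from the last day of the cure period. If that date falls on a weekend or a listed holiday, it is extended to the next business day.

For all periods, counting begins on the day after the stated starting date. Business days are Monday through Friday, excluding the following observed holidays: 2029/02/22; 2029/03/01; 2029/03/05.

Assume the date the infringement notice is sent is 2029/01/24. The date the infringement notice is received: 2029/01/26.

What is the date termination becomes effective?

2029/02/12

From Wednesday, 2029/01/24, 3 business days (Jan 25, Jan 26, Jan 29, skipping weekends) brings us to Monday, 2029/01/29, which is the last day of the cure period.
The date termination becomes effective: 2029/01/29 + 14 days = 2029/02/12. 2029/02/12 is a Monday and is not a listed holiday, so no roll-forward applies.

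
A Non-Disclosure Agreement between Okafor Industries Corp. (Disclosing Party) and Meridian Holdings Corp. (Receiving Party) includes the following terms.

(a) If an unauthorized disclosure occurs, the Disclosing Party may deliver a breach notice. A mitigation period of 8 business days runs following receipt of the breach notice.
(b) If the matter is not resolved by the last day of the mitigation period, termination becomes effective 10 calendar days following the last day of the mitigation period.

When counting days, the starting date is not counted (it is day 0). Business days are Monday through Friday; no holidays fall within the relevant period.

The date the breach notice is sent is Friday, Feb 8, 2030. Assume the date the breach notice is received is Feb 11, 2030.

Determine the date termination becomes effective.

The last day of the mitigation period: counting 8 business days from Monday, Feb 11, 2030 (Feb 12, Feb 13, Feb 14, Feb 15, Feb 18, Feb 19, Feb 20, Feb 21, skipping weekends) reaches Thursday, Feb 21, 2030.
The date termination becomes effective: 10 calendar days after Feb 21, 2030 is Mar 3, 2030.

Mar 3, 2030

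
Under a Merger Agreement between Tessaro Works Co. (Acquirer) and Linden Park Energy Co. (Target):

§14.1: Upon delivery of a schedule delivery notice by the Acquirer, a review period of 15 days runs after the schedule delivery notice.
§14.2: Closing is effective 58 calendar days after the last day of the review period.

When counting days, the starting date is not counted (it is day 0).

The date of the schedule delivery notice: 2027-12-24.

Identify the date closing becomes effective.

2028-03-06

Adding 15 calendar days to 2027-12-24 gives 2028-01-08, which is the last day of the review period.
The date closing becomes effective: 2028-01-08 + 58 days = 2028-03-06.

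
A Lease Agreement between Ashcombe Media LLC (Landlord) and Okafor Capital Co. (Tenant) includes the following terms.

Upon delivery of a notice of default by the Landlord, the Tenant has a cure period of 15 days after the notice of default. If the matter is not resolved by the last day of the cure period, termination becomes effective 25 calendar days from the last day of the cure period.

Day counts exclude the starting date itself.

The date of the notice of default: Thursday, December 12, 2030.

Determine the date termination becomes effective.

The last day of the cure period: December 12, 2030 + 15 days = December 27, 2030.
Adding 25 calendar days to December 27, 2030 gives January 21, 2031, which is the date termination becomes effective.

January 21, 2031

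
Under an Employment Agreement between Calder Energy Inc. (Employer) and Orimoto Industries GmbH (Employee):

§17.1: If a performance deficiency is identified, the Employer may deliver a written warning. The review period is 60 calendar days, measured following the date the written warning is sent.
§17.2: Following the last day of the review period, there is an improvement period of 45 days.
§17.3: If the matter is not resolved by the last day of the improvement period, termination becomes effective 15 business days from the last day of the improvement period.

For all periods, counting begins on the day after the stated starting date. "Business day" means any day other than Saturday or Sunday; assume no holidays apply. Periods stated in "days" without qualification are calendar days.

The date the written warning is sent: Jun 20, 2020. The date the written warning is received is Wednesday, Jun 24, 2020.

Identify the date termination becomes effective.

Oct 23, 2020

The last day of the review period: 60 calendar days after Jun 20, 2020 is Aug 19, 2020.
Adding 45 calendar days to Aug 19, 2020 gives Oct 3, 2020, which is the last day of the improvement period.
The date termination becomes effective: counting 15 business days from Saturday, Oct 3, 2020 (Oct 5, Oct 6, Oct 7, Oct 8, …, Oct 21, Oct 22, Oct 23, skipping weekends) reaches Friday, Oct 23, 2020.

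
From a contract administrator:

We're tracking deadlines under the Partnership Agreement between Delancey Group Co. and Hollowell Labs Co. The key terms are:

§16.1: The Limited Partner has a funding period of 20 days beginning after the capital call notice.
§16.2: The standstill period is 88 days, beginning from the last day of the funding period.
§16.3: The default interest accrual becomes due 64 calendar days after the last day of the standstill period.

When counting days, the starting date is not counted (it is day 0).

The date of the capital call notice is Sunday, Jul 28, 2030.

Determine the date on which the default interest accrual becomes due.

Adding 20 calendar days to Jul 28, 2030 gives Aug 17, 2030, which is the last day of the funding period.
The last day of the standstill period: 88 calendar days after Aug 17, 2030 is Nov 13, 2030.
The date on which the default interest accrual becomes due: Nov 13, 2030 + 64 days = Jan 16, 2031.

Jan 16, 2031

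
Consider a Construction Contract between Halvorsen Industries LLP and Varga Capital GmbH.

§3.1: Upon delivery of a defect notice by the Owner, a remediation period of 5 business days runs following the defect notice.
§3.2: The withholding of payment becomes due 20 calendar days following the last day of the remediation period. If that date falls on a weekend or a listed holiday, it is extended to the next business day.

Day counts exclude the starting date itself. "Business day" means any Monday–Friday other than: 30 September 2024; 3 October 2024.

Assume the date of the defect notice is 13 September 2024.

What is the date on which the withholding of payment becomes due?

From Friday, 13 September 2024, 5 business days (Sep 16, Sep 17, Sep 18, Sep 19, Sep 20, skipping weekends) brings us to Friday, 20 September 2024, which is the last day of the remediation period.
The date on which the withholding of payment becomes due: 20 September 2024 + 20 days = 10 October 2024. 10 October 2024 is a Thursday and is not a listed holiday, so no roll-forward applies.

10 October 2024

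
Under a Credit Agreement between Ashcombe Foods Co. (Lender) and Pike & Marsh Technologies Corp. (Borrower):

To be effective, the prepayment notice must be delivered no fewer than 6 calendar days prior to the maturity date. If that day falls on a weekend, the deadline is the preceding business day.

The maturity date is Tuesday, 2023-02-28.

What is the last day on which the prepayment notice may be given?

Counting back 6 calendar days from 2023-02-28 gives 2023-02-22. That is a Wednesday, so no adjustment is needed.

2023-02-22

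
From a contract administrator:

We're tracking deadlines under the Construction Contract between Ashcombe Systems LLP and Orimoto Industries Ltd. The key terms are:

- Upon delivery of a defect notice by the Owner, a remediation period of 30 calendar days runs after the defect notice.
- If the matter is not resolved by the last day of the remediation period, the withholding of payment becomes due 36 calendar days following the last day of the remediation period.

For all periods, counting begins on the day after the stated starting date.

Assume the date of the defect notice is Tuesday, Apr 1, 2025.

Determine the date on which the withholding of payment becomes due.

Adding 30 calendar days to Apr 1, 2025 gives May 1, 2025, which is the last day of the remediation period.
Adding 36 calendar days to May 1, 2025 gives Jun 6, 2025, which is the date on which the withholding of payment becomes due.

Jun 6, 2025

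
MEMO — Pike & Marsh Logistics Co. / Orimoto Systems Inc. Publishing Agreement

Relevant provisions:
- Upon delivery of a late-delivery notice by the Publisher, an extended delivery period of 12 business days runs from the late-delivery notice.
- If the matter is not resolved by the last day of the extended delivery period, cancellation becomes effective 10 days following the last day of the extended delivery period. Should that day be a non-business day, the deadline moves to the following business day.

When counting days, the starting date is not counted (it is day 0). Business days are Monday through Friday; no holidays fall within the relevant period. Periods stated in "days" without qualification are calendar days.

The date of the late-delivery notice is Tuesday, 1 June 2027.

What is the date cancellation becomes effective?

The last day of the extended delivery period: 12 business days after Tuesday, 1 June 2027, skipping weekends — Jun 2, Jun 3, Jun 4, Jun 7, …, Jun 15, Jun 16, Jun 17 — lands on Thursday, 17 June 2027.
Adding 10 calendar days to 17 June 2027 gives 27 June 2027, which is the date cancellation becomes effective. That falls on a Sunday, so it rolls to the next business day, Monday, 28 June 2027.

28 June 2027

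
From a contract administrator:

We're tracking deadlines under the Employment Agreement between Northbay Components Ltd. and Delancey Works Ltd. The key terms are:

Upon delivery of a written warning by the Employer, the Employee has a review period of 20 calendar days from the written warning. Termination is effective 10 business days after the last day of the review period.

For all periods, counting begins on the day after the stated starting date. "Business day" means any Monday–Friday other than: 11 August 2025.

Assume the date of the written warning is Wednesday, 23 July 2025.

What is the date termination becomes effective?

26 August 2025

The last day of the review period: 20 calendar days after 23 July 2025 is 12 August 2025.
From Tuesday, 12 August 2025, 10 business days (Aug 13, Aug 14, Aug 15, Aug 18, Aug 19, Aug 20, Aug 21, Aug 22, Aug 25, Aug 26, skipping weekends) brings us to Tuesday, 26 August 2025, which is the date termination becomes effective.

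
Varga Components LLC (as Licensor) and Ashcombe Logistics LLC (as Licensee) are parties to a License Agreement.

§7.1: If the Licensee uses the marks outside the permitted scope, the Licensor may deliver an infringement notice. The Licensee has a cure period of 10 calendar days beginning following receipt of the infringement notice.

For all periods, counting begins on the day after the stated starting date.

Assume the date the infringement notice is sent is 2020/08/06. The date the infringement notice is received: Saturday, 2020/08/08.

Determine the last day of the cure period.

2020/08/18

The last day of the cure period: 2020/08/08 + 10 days = 2020/08/18.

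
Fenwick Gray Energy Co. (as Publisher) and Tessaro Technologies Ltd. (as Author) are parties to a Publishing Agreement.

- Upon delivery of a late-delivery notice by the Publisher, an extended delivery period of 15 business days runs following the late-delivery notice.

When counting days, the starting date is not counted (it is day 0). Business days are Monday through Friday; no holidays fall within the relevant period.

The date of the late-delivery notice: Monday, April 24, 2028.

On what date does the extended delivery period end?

From Monday, April 24, 2028, 15 business days (Apr 25, Apr 26, Apr 27, Apr 28, …, May 11, May 12, May 15, skipping weekends) brings us to Monday, May 15, 2028, which is the last day of the extended delivery period.

May 15, 2028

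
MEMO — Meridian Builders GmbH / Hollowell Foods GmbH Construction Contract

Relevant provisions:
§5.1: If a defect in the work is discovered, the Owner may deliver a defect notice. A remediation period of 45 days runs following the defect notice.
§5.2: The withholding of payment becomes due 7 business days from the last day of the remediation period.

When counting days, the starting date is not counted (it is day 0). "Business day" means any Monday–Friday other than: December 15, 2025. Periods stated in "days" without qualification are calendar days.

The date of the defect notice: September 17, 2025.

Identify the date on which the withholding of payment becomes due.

November 11, 2025

Adding 45 calendar days to September 17, 2025 gives November 1, 2025, which is the last day of the remediation period.
The date on which the withholding of payment becomes due: counting 7 business days from Saturday, November 1, 2025 (Nov 3, Nov 4, Nov 5, Nov 6, Nov 7, Nov 10, Nov 11, skipping weekends) reaches Tuesday, November 11, 2025.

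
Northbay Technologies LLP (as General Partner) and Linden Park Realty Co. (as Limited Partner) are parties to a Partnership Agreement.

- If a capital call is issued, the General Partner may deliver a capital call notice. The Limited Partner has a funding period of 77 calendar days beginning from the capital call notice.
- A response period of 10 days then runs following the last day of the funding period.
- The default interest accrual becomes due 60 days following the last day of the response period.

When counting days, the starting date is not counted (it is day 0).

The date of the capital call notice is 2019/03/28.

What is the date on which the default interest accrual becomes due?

2019/08/22

The last day of the funding period: 2019/03/28 + 77 days = 2019/06/13.
The last day of the response period: 10 calendar days after 2019/06/13 is 2019/06/23.
The date on which the default interest accrual becomes due: 2019/06/23 + 60 days = 2019/08/22.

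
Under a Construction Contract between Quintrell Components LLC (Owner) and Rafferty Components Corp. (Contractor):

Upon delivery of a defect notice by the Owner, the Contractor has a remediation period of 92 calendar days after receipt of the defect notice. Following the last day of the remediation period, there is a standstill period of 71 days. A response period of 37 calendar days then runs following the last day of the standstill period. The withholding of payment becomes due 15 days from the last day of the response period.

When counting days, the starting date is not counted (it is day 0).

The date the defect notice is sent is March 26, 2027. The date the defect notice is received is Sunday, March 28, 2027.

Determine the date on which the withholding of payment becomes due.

The last day of the remediation period: 92 calendar days after March 28, 2027 is June 28, 2027.
The last day of the standstill period: 71 calendar days after June 28, 2027 is September 7, 2027.
The last day of the response period: 37 calendar days after September 7, 2027 is October 14, 2027.
Adding 15 calendar days to October 14, 2027 gives October 29, 2027, which is the date on which the withholding of payment becomes due.

October 29, 2027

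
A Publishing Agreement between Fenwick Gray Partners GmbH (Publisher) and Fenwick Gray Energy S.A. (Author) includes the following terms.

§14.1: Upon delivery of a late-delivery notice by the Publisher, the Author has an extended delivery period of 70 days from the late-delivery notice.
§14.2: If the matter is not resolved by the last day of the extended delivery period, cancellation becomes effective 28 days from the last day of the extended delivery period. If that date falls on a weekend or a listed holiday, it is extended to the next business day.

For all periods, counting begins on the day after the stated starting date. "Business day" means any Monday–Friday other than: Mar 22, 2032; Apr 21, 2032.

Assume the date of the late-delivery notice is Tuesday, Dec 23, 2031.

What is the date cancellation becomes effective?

Mar 30, 2032

The last day of the extended delivery period: 70 calendar days after Dec 23, 2031 is Mar 2, 2032.
The date cancellation becomes effective: Mar 2, 2032 + 28 days = Mar 30, 2032. Mar 30, 2032 is a Tuesday and is not a listed holiday, so no roll-forward applies.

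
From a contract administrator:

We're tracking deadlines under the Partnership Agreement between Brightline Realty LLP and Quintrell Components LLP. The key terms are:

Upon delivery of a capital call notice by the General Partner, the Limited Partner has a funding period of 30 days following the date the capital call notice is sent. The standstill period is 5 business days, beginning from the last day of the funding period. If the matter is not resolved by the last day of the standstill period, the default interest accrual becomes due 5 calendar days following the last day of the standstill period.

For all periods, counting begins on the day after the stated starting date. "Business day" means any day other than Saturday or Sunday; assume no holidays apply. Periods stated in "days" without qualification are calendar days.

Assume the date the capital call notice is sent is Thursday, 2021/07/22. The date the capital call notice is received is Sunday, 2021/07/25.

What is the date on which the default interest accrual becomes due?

Adding 30 calendar days to 2021/07/22 gives 2021/08/21, which is the last day of the funding period.
The last day of the standstill period: counting 5 business days from Saturday, 2021/08/21 (Aug 23, Aug 24, Aug 25, Aug 26, Aug 27, skipping weekends) reaches Friday, 2021/08/27.
Adding 5 calendar days to 2021/08/27 gives 2021/09/01, which is the date on which the default interest accrual becomes due.

2021/09/01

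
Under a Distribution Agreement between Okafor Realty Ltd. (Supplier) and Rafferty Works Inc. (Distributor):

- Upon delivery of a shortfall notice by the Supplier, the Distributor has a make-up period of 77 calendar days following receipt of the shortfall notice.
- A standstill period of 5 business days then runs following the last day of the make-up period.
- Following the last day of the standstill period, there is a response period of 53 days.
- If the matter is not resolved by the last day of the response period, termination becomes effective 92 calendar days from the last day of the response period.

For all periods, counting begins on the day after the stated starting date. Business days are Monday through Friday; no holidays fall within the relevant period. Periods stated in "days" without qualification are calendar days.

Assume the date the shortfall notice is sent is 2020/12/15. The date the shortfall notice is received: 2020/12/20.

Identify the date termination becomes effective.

2021/08/04

Adding 77 calendar days to 2020/12/20 gives 2021/03/07, which is the last day of the make-up period.
The last day of the standstill period: counting 5 business days from Sunday, 2021/03/07 (Mar 8, Mar 9, Mar 10, Mar 11, Mar 12, skipping weekends) reaches Friday, 2021/03/12.
The last day of the response period: 53 calendar days after 2021/03/12 is 2021/05/04.
The date termination becomes effective: 2021/05/04 + 92 days = 2021/08/04.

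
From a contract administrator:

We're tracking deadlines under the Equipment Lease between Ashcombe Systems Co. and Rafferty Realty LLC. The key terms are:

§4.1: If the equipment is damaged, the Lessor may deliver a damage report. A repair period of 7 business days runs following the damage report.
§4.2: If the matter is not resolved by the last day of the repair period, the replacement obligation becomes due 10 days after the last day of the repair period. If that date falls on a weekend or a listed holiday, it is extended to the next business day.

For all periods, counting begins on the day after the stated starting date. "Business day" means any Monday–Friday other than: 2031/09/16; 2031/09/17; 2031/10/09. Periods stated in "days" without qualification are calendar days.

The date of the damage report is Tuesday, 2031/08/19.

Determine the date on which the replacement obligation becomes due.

The last day of the repair period: counting 7 business days from Tuesday, 2031/08/19 (Aug 20, Aug 21, Aug 22, Aug 25, Aug 26, Aug 27, Aug 28, skipping weekends) reaches Thursday, 2031/08/28.
The date on which the replacement obligation becomes due: 2031/08/28 + 10 days = 2031/09/07. That falls on a Sunday, so it rolls to the next business day, Monday, 2031/09/08.

2031/09/08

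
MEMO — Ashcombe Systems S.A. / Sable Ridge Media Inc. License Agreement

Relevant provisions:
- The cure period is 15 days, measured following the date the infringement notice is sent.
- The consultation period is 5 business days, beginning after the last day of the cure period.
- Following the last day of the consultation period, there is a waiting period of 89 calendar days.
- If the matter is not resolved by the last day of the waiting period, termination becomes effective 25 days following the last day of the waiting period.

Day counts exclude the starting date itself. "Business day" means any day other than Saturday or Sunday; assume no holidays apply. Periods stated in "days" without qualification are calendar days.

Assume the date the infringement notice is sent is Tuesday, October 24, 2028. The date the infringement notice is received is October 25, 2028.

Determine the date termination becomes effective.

March 9, 2029

Adding 15 calendar days to October 24, 2028 gives November 8, 2028, which is the last day of the cure period.
The last day of the consultation period: counting 5 business days from Wednesday, November 8, 2028 (Nov 9, Nov 10, Nov 13, Nov 14, Nov 15, skipping weekends) reaches Wednesday, November 15, 2028.
Adding 89 calendar days to November 15, 2028 gives February 12, 2029, which is the last day of the waiting period.
The date termination becomes effective: February 12, 2029 + 25 days = March 9, 2029.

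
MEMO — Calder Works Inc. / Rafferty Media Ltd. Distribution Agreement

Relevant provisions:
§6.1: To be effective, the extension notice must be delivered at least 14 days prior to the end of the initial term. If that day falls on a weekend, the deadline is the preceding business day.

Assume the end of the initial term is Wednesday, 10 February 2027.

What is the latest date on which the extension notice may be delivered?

10 February 2027 minus 14 days is 27 January 2027. That is a Wednesday, so no adjustment is needed.

27 January 2027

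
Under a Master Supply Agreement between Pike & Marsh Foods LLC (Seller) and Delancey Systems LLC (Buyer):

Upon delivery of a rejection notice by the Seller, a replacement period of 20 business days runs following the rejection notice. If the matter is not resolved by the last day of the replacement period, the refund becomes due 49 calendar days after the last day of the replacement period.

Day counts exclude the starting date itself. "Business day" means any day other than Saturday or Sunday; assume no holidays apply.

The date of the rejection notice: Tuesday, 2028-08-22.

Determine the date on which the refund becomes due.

The last day of the replacement period: counting 20 business days from Tuesday, 2028-08-22 (Aug 23, Aug 24, Aug 25, Aug 28, …, Sep 15, Sep 18, Sep 19, skipping weekends) reaches Tuesday, 2028-09-19.
Adding 49 calendar days to 2028-09-19 gives 2028-11-07, which is the date on which the refund becomes due.

2028-11-07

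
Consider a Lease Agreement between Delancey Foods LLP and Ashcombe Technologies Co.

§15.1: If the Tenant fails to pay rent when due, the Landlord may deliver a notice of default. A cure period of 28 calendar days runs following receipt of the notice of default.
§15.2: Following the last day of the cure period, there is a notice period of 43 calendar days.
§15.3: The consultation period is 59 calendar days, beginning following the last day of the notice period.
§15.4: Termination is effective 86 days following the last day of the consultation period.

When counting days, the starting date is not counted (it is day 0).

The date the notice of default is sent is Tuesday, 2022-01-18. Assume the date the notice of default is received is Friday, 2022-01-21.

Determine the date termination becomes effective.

2022-08-25

Adding 28 calendar days to 2022-01-21 gives 2022-02-18, which is the last day of the cure period.
The last day of the notice period: 2022-02-18 + 43 days = 2022-04-02.
The last day of the consultation period: 2022-04-02 + 59 days = 2022-05-31.
Adding 86 calendar days to 2022-05-31 gives 2022-08-25, which is the date termination becomes effective.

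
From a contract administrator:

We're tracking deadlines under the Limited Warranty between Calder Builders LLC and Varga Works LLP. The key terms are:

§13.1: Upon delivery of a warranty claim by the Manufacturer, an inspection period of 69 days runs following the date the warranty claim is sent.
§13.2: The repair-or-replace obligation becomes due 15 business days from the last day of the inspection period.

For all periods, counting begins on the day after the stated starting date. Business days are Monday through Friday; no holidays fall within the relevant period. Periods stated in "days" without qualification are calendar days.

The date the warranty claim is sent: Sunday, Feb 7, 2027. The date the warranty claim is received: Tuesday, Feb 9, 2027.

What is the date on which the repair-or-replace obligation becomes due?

May 7, 2027

Adding 69 calendar days to Feb 7, 2027 gives Apr 17, 2027, which is the last day of the inspection period.
From Saturday, Apr 17, 2027, 15 business days (Apr 19, Apr 20, Apr 21, Apr 22, …, May 5, May 6, May 7, skipping weekends) brings us to Friday, May 7, 2027, which is the date on which the repair-or-replace obligation becomes due.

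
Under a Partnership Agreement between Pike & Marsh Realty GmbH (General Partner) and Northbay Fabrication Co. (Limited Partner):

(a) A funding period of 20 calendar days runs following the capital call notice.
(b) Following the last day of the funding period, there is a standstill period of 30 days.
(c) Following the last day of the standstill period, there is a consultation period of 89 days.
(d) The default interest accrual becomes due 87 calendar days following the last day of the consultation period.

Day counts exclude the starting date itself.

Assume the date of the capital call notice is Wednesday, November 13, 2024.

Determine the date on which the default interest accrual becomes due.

June 27, 2025

The last day of the funding period: 20 calendar days after November 13, 2024 is December 3, 2024.
The last day of the standstill period: December 3, 2024 + 30 days = January 2, 2025.
The last day of the consultation period: January 2, 2025 + 89 days = April 1, 2025.
The date on which the default interest accrual becomes due: April 1, 2025 + 87 days = June 27, 2025.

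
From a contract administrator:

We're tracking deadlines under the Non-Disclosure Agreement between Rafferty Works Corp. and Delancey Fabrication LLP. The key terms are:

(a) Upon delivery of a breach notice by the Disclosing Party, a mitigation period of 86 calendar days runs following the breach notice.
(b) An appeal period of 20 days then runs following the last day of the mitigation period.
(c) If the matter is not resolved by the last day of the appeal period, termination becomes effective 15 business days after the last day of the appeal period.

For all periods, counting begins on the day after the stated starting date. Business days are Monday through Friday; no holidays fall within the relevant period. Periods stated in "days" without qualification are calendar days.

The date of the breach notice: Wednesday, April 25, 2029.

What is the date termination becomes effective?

The last day of the mitigation period: 86 calendar days after April 25, 2029 is July 20, 2029.
The last day of the appeal period: 20 calendar days after July 20, 2029 is August 9, 2029.
From Thursday, August 9, 2029, 15 business days (Aug 10, Aug 13, Aug 14, Aug 15, …, Aug 28, Aug 29, Aug 30, skipping weekends) brings us to Thursday, August 30, 2029, which is the date termination becomes effective.

August 30, 2029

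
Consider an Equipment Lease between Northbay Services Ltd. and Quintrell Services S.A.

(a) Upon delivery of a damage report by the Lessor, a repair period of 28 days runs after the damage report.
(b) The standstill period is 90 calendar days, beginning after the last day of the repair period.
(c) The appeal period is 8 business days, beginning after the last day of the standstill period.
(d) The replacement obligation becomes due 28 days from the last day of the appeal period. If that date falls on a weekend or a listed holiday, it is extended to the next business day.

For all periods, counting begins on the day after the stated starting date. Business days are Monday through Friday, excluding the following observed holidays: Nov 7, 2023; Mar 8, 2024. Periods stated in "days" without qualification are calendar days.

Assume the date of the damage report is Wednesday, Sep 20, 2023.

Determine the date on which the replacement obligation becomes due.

Feb 23, 2024

The last day of the repair period: 28 calendar days after Sep 20, 2023 is Oct 18, 2023.
The last day of the standstill period: 90 calendar days after Oct 18, 2023 is Jan 16, 2024.
From Tuesday, Jan 16, 2024, 8 business days (Jan 17, Jan 18, Jan 19, Jan 22, Jan 23, Jan 24, Jan 25, Jan 26, skipping weekends) brings us to Friday, Jan 26, 2024, which is the last day of the appeal period.
The date on which the replacement obligation becomes due: 28 calendar days after Jan 26, 2024 is Feb 23, 2024. Feb 23, 2024 is a Friday and is not a listed holiday, so no roll-forward applies.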